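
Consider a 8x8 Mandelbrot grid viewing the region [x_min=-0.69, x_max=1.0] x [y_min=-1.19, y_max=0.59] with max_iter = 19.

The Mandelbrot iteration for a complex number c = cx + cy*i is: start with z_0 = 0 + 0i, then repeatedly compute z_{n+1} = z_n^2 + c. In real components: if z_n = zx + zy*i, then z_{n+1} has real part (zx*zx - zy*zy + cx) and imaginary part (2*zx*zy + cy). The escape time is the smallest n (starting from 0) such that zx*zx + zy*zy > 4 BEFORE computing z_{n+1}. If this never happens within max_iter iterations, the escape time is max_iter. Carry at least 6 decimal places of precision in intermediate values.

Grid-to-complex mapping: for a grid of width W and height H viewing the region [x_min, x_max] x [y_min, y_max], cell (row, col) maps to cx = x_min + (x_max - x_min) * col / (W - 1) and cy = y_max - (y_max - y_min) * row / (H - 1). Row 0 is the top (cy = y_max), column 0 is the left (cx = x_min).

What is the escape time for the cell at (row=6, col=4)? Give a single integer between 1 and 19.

Answer: 4

Derivation:
z_0 = 0 + 0i, c = 0.2757 + -0.9357i
Iter 1: z = 0.2757 + -0.9357i, |z|^2 = 0.9516
Iter 2: z = -0.5238 + -1.4517i, |z|^2 = 2.3818
Iter 3: z = -1.5573 + 0.5852i, |z|^2 = 2.7676
Iter 4: z = 2.3585 + -2.7583i, |z|^2 = 13.1705
Escaped at iteration 4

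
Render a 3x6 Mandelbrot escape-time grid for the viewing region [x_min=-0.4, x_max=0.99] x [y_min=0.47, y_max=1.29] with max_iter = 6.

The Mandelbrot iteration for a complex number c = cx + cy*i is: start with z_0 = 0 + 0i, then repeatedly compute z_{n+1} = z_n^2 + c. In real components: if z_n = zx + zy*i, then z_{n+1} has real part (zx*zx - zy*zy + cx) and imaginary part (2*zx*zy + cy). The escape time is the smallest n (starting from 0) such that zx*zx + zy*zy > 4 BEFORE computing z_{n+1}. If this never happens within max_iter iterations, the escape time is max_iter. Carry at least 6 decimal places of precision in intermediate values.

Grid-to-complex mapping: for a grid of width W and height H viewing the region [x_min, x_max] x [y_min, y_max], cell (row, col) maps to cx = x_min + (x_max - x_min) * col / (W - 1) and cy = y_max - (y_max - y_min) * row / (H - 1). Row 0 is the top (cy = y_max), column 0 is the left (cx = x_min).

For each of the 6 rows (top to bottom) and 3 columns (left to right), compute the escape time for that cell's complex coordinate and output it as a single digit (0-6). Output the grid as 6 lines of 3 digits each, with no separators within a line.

Answer: 322
432
542
652
662
662

Derivation:
(row=0, col=0): c = -0.4000 + 1.2900i → escape time 3
(row=0, col=1): c = 0.2950 + 1.2900i → escape time 2
(row=0, col=2): c = 0.9900 + 1.2900i → escape time 2
(row=1, col=0): c = -0.4000 + 1.1260i → escape time 4
(row=1, col=1): c = 0.2950 + 1.1260i → escape time 3
(row=1, col=2): c = 0.9900 + 1.1260i → escape time 2
(row=2, col=0): c = -0.4000 + 0.9620i → escape time 5
(row=2, col=1): c = 0.2950 + 0.9620i → escape time 4
(row=2, col=2): c = 0.9900 + 0.9620i → escape time 2
(row=3, col=0): c = -0.4000 + 0.7980i → escape time 6
(row=3, col=1): c = 0.2950 + 0.7980i → escape time 5
(row=3, col=2): c = 0.9900 + 0.7980i → escape time 2
(row=4, col=0): c = -0.4000 + 0.6340i → escape time 6
(row=4, col=1): c = 0.2950 + 0.6340i → escape time 6
(row=4, col=2): c = 0.9900 + 0.6340i → escape time 2
(row=5, col=0): c = -0.4000 + 0.4700i → escape time 6
(row=5, col=1): c = 0.2950 + 0.4700i → escape time 6
(row=5, col=2): c = 0.9900 + 0.4700i → escape time 2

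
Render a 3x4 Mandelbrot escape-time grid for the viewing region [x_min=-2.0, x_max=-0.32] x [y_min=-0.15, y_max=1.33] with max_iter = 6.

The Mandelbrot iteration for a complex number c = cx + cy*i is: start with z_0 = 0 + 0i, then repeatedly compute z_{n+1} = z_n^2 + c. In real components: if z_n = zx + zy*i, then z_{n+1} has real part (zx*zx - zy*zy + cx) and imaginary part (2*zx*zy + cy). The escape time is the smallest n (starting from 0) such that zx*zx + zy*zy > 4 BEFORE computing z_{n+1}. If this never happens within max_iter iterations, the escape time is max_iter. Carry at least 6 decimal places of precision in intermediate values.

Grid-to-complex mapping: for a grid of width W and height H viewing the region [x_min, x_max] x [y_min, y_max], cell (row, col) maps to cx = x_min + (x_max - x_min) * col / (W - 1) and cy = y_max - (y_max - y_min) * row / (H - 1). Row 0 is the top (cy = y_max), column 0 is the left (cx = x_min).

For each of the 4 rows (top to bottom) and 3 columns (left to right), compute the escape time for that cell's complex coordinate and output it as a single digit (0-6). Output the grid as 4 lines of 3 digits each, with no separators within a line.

(row=0, col=0): c = -2.0000 + 1.3300i → escape time 1
(row=0, col=1): c = -1.1600 + 1.3300i → escape time 2
(row=0, col=2): c = -0.3200 + 1.3300i → escape time 2
(row=1, col=0): c = -2.0000 + 0.8367i → escape time 1
(row=1, col=1): c = -1.1600 + 0.8367i → escape time 3
(row=1, col=2): c = -0.3200 + 0.8367i → escape time 6
(row=2, col=0): c = -2.0000 + 0.3433i → escape time 1
(row=2, col=1): c = -1.1600 + 0.3433i → escape time 6
(row=2, col=2): c = -0.3200 + 0.3433i → escape time 6
(row=3, col=0): c = -2.0000 + -0.1500i → escape time 1
(row=3, col=1): c = -1.1600 + -0.1500i → escape time 6
(row=3, col=2): c = -0.3200 + -0.1500i → escape time 6

Answer: 122
136
166
166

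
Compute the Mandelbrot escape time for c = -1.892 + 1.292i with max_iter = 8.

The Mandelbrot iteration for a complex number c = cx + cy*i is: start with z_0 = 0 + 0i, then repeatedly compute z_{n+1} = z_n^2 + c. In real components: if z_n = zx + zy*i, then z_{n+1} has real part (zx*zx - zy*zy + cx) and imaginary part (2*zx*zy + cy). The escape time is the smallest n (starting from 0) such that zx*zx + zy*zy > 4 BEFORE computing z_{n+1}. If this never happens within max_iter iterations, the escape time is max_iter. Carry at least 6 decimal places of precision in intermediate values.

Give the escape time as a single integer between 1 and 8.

Answer: 1

Derivation:
z_0 = 0 + 0i, c = -1.8920 + 1.2920i
Iter 1: z = -1.8920 + 1.2920i, |z|^2 = 5.2489
Escaped at iteration 1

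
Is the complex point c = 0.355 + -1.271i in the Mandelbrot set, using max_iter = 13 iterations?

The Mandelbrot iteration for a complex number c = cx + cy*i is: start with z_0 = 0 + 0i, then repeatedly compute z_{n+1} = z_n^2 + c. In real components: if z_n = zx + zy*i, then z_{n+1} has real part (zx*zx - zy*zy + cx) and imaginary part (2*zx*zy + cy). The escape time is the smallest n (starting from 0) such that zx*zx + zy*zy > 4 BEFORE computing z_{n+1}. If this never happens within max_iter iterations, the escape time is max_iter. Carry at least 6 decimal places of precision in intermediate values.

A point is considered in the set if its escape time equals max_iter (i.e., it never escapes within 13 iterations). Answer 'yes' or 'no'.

z_0 = 0 + 0i, c = 0.3550 + -1.2710i
Iter 1: z = 0.3550 + -1.2710i, |z|^2 = 1.7415
Iter 2: z = -1.1344 + -2.1734i, |z|^2 = 6.0106
Escaped at iteration 2

Answer: no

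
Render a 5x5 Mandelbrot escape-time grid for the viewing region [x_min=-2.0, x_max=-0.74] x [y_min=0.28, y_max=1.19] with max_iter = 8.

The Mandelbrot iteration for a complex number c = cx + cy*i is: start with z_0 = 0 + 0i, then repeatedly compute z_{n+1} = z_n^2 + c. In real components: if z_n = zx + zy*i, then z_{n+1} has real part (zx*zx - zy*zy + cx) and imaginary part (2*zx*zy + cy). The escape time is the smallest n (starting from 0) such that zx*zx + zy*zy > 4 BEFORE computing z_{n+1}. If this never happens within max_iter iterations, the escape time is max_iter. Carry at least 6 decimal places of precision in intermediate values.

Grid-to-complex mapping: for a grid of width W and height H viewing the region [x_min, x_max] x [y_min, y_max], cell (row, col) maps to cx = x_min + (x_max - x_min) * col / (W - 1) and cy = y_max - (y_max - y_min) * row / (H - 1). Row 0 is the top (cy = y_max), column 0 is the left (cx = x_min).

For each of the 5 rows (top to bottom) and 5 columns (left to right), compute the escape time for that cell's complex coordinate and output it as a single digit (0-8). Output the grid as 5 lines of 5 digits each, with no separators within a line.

(row=0, col=0): c = -2.0000 + 1.1900i → escape time 1
(row=0, col=1): c = -1.6850 + 1.1900i → escape time 1
(row=0, col=2): c = -1.3700 + 1.1900i → escape time 2
(row=0, col=3): c = -1.0550 + 1.1900i → escape time 3
(row=0, col=4): c = -0.7400 + 1.1900i → escape time 3
(row=1, col=0): c = -2.0000 + 0.9625i → escape time 1
(row=1, col=1): c = -1.6850 + 0.9625i → escape time 2
(row=1, col=2): c = -1.3700 + 0.9625i → escape time 3
(row=1, col=3): c = -1.0550 + 0.9625i → escape time 3
(row=1, col=4): c = -0.7400 + 0.9625i → escape time 3
(row=2, col=0): c = -2.0000 + 0.7350i → escape time 1
(row=2, col=1): c = -1.6850 + 0.7350i → escape time 3
(row=2, col=2): c = -1.3700 + 0.7350i → escape time 3
(row=2, col=3): c = -1.0550 + 0.7350i → escape time 3
(row=2, col=4): c = -0.7400 + 0.7350i → escape time 4
(row=3, col=0): c = -2.0000 + 0.5075i → escape time 1
(row=3, col=1): c = -1.6850 + 0.5075i → escape time 3
(row=3, col=2): c = -1.3700 + 0.5075i → escape time 3
(row=3, col=3): c = -1.0550 + 0.5075i → escape time 5
(row=3, col=4): c = -0.7400 + 0.5075i → escape time 6
(row=4, col=0): c = -2.0000 + 0.2800i → escape time 1
(row=4, col=1): c = -1.6850 + 0.2800i → escape time 4
(row=4, col=2): c = -1.3700 + 0.2800i → escape time 6
(row=4, col=3): c = -1.0550 + 0.2800i → escape time 8
(row=4, col=4): c = -0.7400 + 0.2800i → escape time 8

Answer: 11233
12333
13334
13356
14688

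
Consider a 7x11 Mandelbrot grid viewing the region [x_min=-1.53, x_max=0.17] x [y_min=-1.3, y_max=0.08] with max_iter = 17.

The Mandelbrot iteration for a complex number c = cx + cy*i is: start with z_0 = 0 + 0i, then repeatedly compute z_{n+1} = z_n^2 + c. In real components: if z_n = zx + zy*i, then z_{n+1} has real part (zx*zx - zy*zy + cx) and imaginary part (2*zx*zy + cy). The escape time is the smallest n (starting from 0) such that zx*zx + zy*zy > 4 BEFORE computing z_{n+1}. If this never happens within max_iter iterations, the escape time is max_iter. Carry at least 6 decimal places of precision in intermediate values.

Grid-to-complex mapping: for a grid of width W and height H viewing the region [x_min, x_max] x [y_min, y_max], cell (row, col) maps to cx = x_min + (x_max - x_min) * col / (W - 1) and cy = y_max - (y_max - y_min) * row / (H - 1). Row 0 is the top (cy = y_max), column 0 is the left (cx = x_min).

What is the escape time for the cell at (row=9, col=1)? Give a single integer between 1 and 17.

z_0 = 0 + 0i, c = -1.2467 + -1.1620i
Iter 1: z = -1.2467 + -1.1620i, |z|^2 = 2.9044
Iter 2: z = -1.0427 + 1.7353i, |z|^2 = 4.0984
Escaped at iteration 2

Answer: 2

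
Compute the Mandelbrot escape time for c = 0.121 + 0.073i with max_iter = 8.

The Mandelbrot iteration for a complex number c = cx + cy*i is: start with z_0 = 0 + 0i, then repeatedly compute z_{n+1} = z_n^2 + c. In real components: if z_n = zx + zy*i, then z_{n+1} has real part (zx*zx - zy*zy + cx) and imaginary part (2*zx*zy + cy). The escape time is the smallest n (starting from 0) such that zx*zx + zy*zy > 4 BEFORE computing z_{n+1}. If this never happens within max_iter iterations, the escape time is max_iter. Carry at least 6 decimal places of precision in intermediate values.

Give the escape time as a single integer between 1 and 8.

z_0 = 0 + 0i, c = 0.1210 + 0.0730i
Iter 1: z = 0.1210 + 0.0730i, |z|^2 = 0.0200
Iter 2: z = 0.1303 + 0.0907i, |z|^2 = 0.0252
Iter 3: z = 0.1298 + 0.0966i, |z|^2 = 0.0262
Iter 4: z = 0.1285 + 0.0981i, |z|^2 = 0.0261
Iter 5: z = 0.1279 + 0.0982i, |z|^2 = 0.0260
Iter 6: z = 0.1277 + 0.0981i, |z|^2 = 0.0259
Iter 7: z = 0.1277 + 0.0981i, |z|^2 = 0.0259

Answer: 8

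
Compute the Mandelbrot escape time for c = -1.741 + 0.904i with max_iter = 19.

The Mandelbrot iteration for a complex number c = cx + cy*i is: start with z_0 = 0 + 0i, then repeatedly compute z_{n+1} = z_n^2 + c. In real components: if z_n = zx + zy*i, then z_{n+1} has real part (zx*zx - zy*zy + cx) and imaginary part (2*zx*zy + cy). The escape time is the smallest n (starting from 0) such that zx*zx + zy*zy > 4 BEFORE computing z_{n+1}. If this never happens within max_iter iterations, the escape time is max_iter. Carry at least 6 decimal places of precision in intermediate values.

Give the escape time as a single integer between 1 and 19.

z_0 = 0 + 0i, c = -1.7410 + 0.9040i
Iter 1: z = -1.7410 + 0.9040i, |z|^2 = 3.8483
Iter 2: z = 0.4729 + -2.2437i, |z|^2 = 5.2579
Escaped at iteration 2

Answer: 2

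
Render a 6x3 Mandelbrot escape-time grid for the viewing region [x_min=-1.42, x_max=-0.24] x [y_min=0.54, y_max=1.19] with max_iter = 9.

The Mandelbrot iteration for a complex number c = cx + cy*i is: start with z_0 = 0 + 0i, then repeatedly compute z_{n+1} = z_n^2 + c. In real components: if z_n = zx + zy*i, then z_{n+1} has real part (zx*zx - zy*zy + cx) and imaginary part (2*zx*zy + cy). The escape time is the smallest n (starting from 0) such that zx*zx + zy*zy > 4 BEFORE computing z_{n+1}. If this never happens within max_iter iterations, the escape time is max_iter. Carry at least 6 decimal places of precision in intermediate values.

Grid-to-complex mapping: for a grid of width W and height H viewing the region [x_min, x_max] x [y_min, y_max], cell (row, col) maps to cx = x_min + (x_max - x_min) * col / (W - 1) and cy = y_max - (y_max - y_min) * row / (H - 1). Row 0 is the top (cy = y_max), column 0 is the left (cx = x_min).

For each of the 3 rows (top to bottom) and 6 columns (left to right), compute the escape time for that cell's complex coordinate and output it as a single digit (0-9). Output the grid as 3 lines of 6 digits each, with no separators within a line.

(row=0, col=0): c = -1.4200 + 1.1900i → escape time 2
(row=0, col=1): c = -1.1840 + 1.1900i → escape time 2
(row=0, col=2): c = -0.9480 + 1.1900i → escape time 3
(row=0, col=3): c = -0.7120 + 1.1900i → escape time 3
(row=0, col=4): c = -0.4760 + 1.1900i → escape time 3
(row=0, col=5): c = -0.2400 + 1.1900i → escape time 3
(row=1, col=0): c = -1.4200 + 0.8650i → escape time 3
(row=1, col=1): c = -1.1840 + 0.8650i → escape time 3
(row=1, col=2): c = -0.9480 + 0.8650i → escape time 3
(row=1, col=3): c = -0.7120 + 0.8650i → escape time 4
(row=1, col=4): c = -0.4760 + 0.8650i → escape time 5
(row=1, col=5): c = -0.2400 + 0.8650i → escape time 9
(row=2, col=0): c = -1.4200 + 0.5400i → escape time 3
(row=2, col=1): c = -1.1840 + 0.5400i → escape time 4
(row=2, col=2): c = -0.9480 + 0.5400i → escape time 5
(row=2, col=3): c = -0.7120 + 0.5400i → escape time 6
(row=2, col=4): c = -0.4760 + 0.5400i → escape time 9
(row=2, col=5): c = -0.2400 + 0.5400i → escape time 9

Answer: 223333
333459
345699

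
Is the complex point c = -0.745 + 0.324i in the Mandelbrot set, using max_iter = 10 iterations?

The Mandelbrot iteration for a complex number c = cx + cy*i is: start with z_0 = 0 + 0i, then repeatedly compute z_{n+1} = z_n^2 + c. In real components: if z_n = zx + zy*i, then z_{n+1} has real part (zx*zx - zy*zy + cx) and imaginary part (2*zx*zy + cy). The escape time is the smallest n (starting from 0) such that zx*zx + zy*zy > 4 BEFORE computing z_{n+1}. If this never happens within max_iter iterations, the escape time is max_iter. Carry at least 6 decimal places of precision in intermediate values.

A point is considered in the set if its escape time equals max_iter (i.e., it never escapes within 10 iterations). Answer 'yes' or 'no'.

z_0 = 0 + 0i, c = -0.7450 + 0.3240i
Iter 1: z = -0.7450 + 0.3240i, |z|^2 = 0.6600
Iter 2: z = -0.2950 + -0.1588i, |z|^2 = 0.1122
Iter 3: z = -0.6832 + 0.4177i, |z|^2 = 0.6412
Iter 4: z = -0.4527 + -0.2467i, |z|^2 = 0.2658
Iter 5: z = -0.6010 + 0.5473i, |z|^2 = 0.6607
Iter 6: z = -0.6834 + -0.3338i, |z|^2 = 0.5785
Iter 7: z = -0.3894 + 0.7803i, |z|^2 = 0.7605
Iter 8: z = -1.2023 + -0.2837i, |z|^2 = 1.5259
Iter 9: z = 0.6200 + 1.0061i, |z|^2 = 1.3966
Did not escape in 10 iterations → in set

Answer: yes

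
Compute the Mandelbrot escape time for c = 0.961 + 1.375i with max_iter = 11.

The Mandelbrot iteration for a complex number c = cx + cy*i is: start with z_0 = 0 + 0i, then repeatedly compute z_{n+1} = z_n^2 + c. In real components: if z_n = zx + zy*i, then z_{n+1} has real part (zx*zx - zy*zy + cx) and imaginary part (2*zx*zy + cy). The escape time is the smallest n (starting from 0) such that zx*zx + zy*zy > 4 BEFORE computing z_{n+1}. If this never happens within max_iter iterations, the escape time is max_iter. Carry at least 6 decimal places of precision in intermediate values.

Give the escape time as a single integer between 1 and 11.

Answer: 2

Derivation:
z_0 = 0 + 0i, c = 0.9610 + 1.3750i
Iter 1: z = 0.9610 + 1.3750i, |z|^2 = 2.8141
Iter 2: z = -0.0061 + 4.0177i, |z|^2 = 16.1424
Escaped at iteration 2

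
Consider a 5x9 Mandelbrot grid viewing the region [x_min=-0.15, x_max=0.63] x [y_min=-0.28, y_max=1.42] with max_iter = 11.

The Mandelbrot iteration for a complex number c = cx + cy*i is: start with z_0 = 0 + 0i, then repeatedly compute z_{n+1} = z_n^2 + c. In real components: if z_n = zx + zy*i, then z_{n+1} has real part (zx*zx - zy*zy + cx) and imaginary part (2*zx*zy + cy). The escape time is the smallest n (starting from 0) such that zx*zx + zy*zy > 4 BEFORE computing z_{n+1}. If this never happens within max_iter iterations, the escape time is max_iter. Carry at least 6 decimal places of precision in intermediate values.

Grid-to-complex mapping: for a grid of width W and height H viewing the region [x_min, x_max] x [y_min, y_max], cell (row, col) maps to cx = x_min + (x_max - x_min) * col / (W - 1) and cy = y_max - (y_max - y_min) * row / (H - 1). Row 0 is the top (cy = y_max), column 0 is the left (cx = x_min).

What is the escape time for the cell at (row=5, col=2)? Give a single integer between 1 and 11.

z_0 = 0 + 0i, c = 0.2400 + 0.3575i
Iter 1: z = 0.2400 + 0.3575i, |z|^2 = 0.1854
Iter 2: z = 0.1698 + 0.5291i, |z|^2 = 0.3088
Iter 3: z = -0.0111 + 0.5372i, |z|^2 = 0.2887
Iter 4: z = -0.0484 + 0.3456i, |z|^2 = 0.1218
Iter 5: z = 0.1229 + 0.3240i, |z|^2 = 0.1201
Iter 6: z = 0.1501 + 0.4372i, |z|^2 = 0.2137
Iter 7: z = 0.0714 + 0.4888i, |z|^2 = 0.2440
Iter 8: z = 0.0062 + 0.4273i, |z|^2 = 0.1826
Iter 9: z = 0.0574 + 0.3628i, |z|^2 = 0.1349
Iter 10: z = 0.1117 + 0.3992i, |z|^2 = 0.1718

Answer: 11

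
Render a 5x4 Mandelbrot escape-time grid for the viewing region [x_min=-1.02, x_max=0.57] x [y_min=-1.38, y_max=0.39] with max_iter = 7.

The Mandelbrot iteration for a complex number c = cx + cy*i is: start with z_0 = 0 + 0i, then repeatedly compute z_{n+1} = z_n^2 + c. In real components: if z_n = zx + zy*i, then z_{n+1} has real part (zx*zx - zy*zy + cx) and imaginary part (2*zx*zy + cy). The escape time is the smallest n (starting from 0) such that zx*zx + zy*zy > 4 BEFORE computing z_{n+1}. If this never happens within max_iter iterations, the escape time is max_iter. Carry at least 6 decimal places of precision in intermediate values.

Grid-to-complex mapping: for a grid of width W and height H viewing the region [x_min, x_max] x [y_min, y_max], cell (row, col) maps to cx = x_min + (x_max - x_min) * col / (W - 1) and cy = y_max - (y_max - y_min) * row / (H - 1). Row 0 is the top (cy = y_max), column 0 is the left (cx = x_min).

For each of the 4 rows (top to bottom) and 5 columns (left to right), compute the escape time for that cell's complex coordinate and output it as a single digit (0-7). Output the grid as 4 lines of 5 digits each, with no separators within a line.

(row=0, col=0): c = -1.0200 + 0.3900i → escape time 7
(row=0, col=1): c = -0.6225 + 0.3900i → escape time 7
(row=0, col=2): c = -0.2250 + 0.3900i → escape time 7
(row=0, col=3): c = 0.1725 + 0.3900i → escape time 7
(row=0, col=4): c = 0.5700 + 0.3900i → escape time 4
(row=1, col=0): c = -1.0200 + -0.2000i → escape time 7
(row=1, col=1): c = -0.6225 + -0.2000i → escape time 7
(row=1, col=2): c = -0.2250 + -0.2000i → escape time 7
(row=1, col=3): c = 0.1725 + -0.2000i → escape time 7
(row=1, col=4): c = 0.5700 + -0.2000i → escape time 4
(row=2, col=0): c = -1.0200 + -0.7900i → escape time 3
(row=2, col=1): c = -0.6225 + -0.7900i → escape time 4
(row=2, col=2): c = -0.2250 + -0.7900i → escape time 7
(row=2, col=3): c = 0.1725 + -0.7900i → escape time 5
(row=2, col=4): c = 0.5700 + -0.7900i → escape time 3
(row=3, col=0): c = -1.0200 + -1.3800i → escape time 2
(row=3, col=1): c = -0.6225 + -1.3800i → escape time 2
(row=3, col=2): c = -0.2250 + -1.3800i → escape time 2
(row=3, col=3): c = 0.1725 + -1.3800i → escape time 2
(row=3, col=4): c = 0.5700 + -1.3800i → escape time 2

Answer: 77774
77774
34753
22222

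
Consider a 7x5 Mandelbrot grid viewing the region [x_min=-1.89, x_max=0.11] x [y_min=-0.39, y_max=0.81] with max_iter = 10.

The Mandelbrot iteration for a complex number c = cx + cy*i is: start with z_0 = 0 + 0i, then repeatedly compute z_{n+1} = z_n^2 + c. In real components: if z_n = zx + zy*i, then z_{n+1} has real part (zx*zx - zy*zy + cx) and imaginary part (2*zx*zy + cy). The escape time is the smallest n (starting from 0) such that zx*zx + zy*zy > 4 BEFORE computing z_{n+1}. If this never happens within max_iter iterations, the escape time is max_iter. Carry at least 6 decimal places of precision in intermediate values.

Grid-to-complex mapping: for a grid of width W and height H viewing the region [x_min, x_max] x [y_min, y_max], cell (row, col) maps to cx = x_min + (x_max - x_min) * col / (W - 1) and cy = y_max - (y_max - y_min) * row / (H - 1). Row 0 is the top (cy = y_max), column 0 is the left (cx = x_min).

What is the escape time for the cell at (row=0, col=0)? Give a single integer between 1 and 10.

Answer: 1

Derivation:
z_0 = 0 + 0i, c = -1.8900 + 0.8100i
Iter 1: z = -1.8900 + 0.8100i, |z|^2 = 4.2282
Escaped at iteration 1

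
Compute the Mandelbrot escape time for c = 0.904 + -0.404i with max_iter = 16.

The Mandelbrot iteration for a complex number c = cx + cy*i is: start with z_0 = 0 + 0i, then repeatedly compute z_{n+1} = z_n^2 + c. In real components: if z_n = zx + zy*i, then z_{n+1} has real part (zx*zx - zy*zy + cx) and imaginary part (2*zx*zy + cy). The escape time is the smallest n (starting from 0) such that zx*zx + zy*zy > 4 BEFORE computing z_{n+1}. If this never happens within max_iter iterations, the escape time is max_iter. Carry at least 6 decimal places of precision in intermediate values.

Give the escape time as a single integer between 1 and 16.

z_0 = 0 + 0i, c = 0.9040 + -0.4040i
Iter 1: z = 0.9040 + -0.4040i, |z|^2 = 0.9804
Iter 2: z = 1.5580 + -1.1344i, |z|^2 = 3.7143
Iter 3: z = 2.0444 + -3.9389i, |z|^2 = 19.6945
Escaped at iteration 3

Answer: 3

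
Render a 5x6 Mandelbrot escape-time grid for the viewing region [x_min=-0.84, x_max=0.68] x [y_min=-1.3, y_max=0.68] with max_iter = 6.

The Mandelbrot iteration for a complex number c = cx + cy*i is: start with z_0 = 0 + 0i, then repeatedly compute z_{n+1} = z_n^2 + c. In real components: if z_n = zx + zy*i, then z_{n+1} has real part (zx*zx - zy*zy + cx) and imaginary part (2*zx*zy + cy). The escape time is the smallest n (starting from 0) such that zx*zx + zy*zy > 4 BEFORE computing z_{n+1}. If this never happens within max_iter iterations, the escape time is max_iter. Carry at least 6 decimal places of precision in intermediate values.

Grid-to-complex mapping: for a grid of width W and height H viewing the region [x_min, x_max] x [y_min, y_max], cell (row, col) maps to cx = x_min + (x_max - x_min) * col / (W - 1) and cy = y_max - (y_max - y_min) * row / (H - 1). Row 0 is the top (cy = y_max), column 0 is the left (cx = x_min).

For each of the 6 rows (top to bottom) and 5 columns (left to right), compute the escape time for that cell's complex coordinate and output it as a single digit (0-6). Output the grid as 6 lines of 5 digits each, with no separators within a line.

Answer: 46663
66663
66663
66663
35642
23222

Derivation:
(row=0, col=0): c = -0.8400 + 0.6800i → escape time 4
(row=0, col=1): c = -0.4600 + 0.6800i → escape time 6
(row=0, col=2): c = -0.0800 + 0.6800i → escape time 6
(row=0, col=3): c = 0.3000 + 0.6800i → escape time 6
(row=0, col=4): c = 0.6800 + 0.6800i → escape time 3
(row=1, col=0): c = -0.8400 + 0.2840i → escape time 6
(row=1, col=1): c = -0.4600 + 0.2840i → escape time 6
(row=1, col=2): c = -0.0800 + 0.2840i → escape time 6
(row=1, col=3): c = 0.3000 + 0.2840i → escape time 6
(row=1, col=4): c = 0.6800 + 0.2840i → escape time 3
(row=2, col=0): c = -0.8400 + -0.1120i → escape time 6
(row=2, col=1): c = -0.4600 + -0.1120i → escape time 6
(row=2, col=2): c = -0.0800 + -0.1120i → escape time 6
(row=2, col=3): c = 0.3000 + -0.1120i → escape time 6
(row=2, col=4): c = 0.6800 + -0.1120i → escape time 3
(row=3, col=0): c = -0.8400 + -0.5080i → escape time 6
(row=3, col=1): c = -0.4600 + -0.5080i → escape time 6
(row=3, col=2): c = -0.0800 + -0.5080i → escape time 6
(row=3, col=3): c = 0.3000 + -0.5080i → escape time 6
(row=3, col=4): c = 0.6800 + -0.5080i → escape time 3
(row=4, col=0): c = -0.8400 + -0.9040i → escape time 3
(row=4, col=1): c = -0.4600 + -0.9040i → escape time 5
(row=4, col=2): c = -0.0800 + -0.9040i → escape time 6
(row=4, col=3): c = 0.3000 + -0.9040i → escape time 4
(row=4, col=4): c = 0.6800 + -0.9040i → escape time 2
(row=5, col=0): c = -0.8400 + -1.3000i → escape time 2
(row=5, col=1): c = -0.4600 + -1.3000i → escape time 3
(row=5, col=2): c = -0.0800 + -1.3000i → escape time 2
(row=5, col=3): c = 0.3000 + -1.3000i → escape time 2
(row=5, col=4): c = 0.6800 + -1.3000i → escape time 2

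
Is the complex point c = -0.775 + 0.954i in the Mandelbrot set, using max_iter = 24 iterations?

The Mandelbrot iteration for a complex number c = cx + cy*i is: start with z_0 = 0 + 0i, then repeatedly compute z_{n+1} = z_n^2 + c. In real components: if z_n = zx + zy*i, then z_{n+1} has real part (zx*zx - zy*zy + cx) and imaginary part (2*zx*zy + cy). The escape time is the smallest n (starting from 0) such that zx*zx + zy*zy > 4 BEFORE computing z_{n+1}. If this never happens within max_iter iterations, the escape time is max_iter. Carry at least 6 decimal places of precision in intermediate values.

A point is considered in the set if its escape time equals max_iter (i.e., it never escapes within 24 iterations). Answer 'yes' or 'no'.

z_0 = 0 + 0i, c = -0.7750 + 0.9540i
Iter 1: z = -0.7750 + 0.9540i, |z|^2 = 1.5107
Iter 2: z = -1.0845 + -0.5247i, |z|^2 = 1.4514
Iter 3: z = 0.1258 + 2.0921i, |z|^2 = 4.3926
Escaped at iteration 3

Answer: no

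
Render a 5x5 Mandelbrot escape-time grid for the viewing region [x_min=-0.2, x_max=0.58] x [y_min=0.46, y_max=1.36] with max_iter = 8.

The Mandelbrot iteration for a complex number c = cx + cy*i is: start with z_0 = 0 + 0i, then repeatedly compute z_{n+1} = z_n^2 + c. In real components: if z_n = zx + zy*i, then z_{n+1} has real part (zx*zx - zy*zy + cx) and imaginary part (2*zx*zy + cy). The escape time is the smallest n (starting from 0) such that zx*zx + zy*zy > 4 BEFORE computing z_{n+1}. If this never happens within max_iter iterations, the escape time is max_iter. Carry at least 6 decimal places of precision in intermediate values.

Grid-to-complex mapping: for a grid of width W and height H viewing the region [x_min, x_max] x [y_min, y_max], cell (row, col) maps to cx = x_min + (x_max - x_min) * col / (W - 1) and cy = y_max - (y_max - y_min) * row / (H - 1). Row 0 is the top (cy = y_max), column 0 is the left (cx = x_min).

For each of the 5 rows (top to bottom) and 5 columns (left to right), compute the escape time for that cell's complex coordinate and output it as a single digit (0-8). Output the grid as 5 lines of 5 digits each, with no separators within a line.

(row=0, col=0): c = -0.2000 + 1.3600i → escape time 2
(row=0, col=1): c = -0.0050 + 1.3600i → escape time 2
(row=0, col=2): c = 0.1900 + 1.3600i → escape time 2
(row=0, col=3): c = 0.3850 + 1.3600i → escape time 2
(row=0, col=4): c = 0.5800 + 1.3600i → escape time 2
(row=1, col=0): c = -0.2000 + 1.1350i → escape time 6
(row=1, col=1): c = -0.0050 + 1.1350i → escape time 4
(row=1, col=2): c = 0.1900 + 1.1350i → escape time 3
(row=1, col=3): c = 0.3850 + 1.1350i → escape time 2
(row=1, col=4): c = 0.5800 + 1.1350i → escape time 2
(row=2, col=0): c = -0.2000 + 0.9100i → escape time 8
(row=2, col=1): c = -0.0050 + 0.9100i → escape time 7
(row=2, col=2): c = 0.1900 + 0.9100i → escape time 4
(row=2, col=3): c = 0.3850 + 0.9100i → escape time 3
(row=2, col=4): c = 0.5800 + 0.9100i → escape time 3
(row=3, col=0): c = -0.2000 + 0.6850i → escape time 8
(row=3, col=1): c = -0.0050 + 0.6850i → escape time 8
(row=3, col=2): c = 0.1900 + 0.6850i → escape time 7
(row=3, col=3): c = 0.3850 + 0.6850i → escape time 8
(row=3, col=4): c = 0.5800 + 0.6850i → escape time 3
(row=4, col=0): c = -0.2000 + 0.4600i → escape time 8
(row=4, col=1): c = -0.0050 + 0.4600i → escape time 8
(row=4, col=2): c = 0.1900 + 0.4600i → escape time 8
(row=4, col=3): c = 0.3850 + 0.4600i → escape time 8
(row=4, col=4): c = 0.5800 + 0.4600i → escape time 4

Answer: 22222
64322
87433
88783
88884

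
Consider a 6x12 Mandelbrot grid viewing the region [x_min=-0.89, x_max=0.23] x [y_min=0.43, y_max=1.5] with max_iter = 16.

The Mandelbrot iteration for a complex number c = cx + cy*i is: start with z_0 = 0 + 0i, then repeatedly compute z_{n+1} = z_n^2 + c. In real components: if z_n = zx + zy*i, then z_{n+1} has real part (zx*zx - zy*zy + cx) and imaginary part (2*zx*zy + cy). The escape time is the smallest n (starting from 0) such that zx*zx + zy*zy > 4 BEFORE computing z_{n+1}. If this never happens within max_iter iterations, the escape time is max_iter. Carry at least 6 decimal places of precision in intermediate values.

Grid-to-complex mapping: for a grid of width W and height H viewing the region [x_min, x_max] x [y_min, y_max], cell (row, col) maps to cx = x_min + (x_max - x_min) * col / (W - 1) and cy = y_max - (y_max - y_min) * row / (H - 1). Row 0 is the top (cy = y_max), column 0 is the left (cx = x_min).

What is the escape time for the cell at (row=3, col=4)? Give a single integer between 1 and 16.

Answer: 3

Derivation:
z_0 = 0 + 0i, c = 0.0060 + 1.2082i
Iter 1: z = 0.0060 + 1.2082i, |z|^2 = 1.4597
Iter 2: z = -1.4537 + 1.2227i, |z|^2 = 3.6081
Iter 3: z = 0.6242 + -2.3466i, |z|^2 = 5.8960
Escaped at iteration 3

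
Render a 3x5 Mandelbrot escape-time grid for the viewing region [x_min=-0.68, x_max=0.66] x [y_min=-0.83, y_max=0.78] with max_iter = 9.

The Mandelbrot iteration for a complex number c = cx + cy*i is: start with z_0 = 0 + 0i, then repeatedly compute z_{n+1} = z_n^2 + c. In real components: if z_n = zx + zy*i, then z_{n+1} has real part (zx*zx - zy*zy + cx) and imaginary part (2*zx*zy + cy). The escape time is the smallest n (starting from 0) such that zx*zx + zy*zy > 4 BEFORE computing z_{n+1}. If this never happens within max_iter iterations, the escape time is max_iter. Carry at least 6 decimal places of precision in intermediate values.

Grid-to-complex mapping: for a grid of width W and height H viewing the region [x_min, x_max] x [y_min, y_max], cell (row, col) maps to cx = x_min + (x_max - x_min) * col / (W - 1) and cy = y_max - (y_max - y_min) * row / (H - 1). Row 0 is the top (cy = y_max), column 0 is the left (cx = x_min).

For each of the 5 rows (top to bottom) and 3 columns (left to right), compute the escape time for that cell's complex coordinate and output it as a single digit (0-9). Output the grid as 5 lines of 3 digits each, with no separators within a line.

(row=0, col=0): c = -0.6800 + 0.7800i → escape time 4
(row=0, col=1): c = -0.0100 + 0.7800i → escape time 9
(row=0, col=2): c = 0.6600 + 0.7800i → escape time 3
(row=1, col=0): c = -0.6800 + 0.3775i → escape time 9
(row=1, col=1): c = -0.0100 + 0.3775i → escape time 9
(row=1, col=2): c = 0.6600 + 0.3775i → escape time 3
(row=2, col=0): c = -0.6800 + -0.0250i → escape time 9
(row=2, col=1): c = -0.0100 + -0.0250i → escape time 9
(row=2, col=2): c = 0.6600 + -0.0250i → escape time 4
(row=3, col=0): c = -0.6800 + -0.4275i → escape time 9
(row=3, col=1): c = -0.0100 + -0.4275i → escape time 9
(row=3, col=2): c = 0.6600 + -0.4275i → escape time 3
(row=4, col=0): c = -0.6800 + -0.8300i → escape time 4
(row=4, col=1): c = -0.0100 + -0.8300i → escape time 9
(row=4, col=2): c = 0.6600 + -0.8300i → escape time 3

Answer: 493
993
994
993
493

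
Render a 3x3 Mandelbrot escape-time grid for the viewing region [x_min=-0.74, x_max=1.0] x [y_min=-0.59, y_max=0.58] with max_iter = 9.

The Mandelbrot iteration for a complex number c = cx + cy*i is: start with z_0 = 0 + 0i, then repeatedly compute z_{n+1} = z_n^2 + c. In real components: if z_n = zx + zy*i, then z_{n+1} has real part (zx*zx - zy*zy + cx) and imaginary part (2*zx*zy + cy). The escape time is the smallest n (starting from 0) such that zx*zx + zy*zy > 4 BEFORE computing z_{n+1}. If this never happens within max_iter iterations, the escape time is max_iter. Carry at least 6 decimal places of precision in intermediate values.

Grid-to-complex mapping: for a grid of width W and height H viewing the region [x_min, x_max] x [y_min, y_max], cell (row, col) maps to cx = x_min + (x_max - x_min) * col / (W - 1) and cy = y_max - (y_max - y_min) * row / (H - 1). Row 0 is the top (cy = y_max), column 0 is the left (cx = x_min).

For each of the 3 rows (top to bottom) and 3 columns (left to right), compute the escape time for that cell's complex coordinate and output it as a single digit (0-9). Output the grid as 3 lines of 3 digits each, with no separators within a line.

Answer: 692
992
692

Derivation:
(row=0, col=0): c = -0.7400 + 0.5800i → escape time 6
(row=0, col=1): c = 0.1300 + 0.5800i → escape time 9
(row=0, col=2): c = 1.0000 + 0.5800i → escape time 2
(row=1, col=0): c = -0.7400 + -0.0050i → escape time 9
(row=1, col=1): c = 0.1300 + -0.0050i → escape time 9
(row=1, col=2): c = 1.0000 + -0.0050i → escape time 2
(row=2, col=0): c = -0.7400 + -0.5900i → escape time 6
(row=2, col=1): c = 0.1300 + -0.5900i → escape time 9
(row=2, col=2): c = 1.0000 + -0.5900i → escape time 2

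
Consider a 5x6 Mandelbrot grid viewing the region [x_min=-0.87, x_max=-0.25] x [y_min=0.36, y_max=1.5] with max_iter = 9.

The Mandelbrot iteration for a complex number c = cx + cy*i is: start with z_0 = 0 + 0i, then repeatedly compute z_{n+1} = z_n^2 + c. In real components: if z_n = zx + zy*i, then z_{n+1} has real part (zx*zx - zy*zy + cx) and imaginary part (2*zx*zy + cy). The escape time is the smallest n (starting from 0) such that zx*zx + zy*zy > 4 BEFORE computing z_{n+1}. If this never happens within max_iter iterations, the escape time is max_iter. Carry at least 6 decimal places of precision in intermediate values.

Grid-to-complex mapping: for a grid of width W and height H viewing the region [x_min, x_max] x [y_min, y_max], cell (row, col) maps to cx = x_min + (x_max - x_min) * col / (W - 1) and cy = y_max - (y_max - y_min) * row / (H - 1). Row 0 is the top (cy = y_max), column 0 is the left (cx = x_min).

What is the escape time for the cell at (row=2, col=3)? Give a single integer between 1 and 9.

z_0 = 0 + 0i, c = -0.4050 + 1.0440i
Iter 1: z = -0.4050 + 1.0440i, |z|^2 = 1.2540
Iter 2: z = -1.3309 + 0.1984i, |z|^2 = 1.8107
Iter 3: z = 1.3270 + 0.5160i, |z|^2 = 2.0271
Iter 4: z = 1.0896 + 2.4134i, |z|^2 = 7.0120
Escaped at iteration 4

Answer: 4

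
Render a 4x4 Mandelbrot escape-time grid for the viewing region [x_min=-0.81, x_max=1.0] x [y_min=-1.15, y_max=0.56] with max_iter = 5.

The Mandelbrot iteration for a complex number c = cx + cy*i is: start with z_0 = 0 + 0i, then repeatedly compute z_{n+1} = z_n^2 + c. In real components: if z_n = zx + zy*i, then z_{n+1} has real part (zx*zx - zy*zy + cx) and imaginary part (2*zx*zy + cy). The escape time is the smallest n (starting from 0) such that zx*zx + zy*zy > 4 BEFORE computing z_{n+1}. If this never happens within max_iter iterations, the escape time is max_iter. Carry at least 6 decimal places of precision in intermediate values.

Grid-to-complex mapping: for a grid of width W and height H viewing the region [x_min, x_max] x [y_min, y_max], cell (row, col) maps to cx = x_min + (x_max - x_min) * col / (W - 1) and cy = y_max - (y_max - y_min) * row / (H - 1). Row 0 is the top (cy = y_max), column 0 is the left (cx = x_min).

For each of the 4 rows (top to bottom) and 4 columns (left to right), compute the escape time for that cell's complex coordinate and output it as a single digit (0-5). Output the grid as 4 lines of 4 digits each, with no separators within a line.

(row=0, col=0): c = -0.8100 + 0.5600i → escape time 5
(row=0, col=1): c = -0.2067 + 0.5600i → escape time 5
(row=0, col=2): c = 0.3967 + 0.5600i → escape time 5
(row=0, col=3): c = 1.0000 + 0.5600i → escape time 2
(row=1, col=0): c = -0.8100 + -0.0100i → escape time 5
(row=1, col=1): c = -0.2067 + -0.0100i → escape time 5
(row=1, col=2): c = 0.3967 + -0.0100i → escape time 5
(row=1, col=3): c = 1.0000 + -0.0100i → escape time 2
(row=2, col=0): c = -0.8100 + -0.5800i → escape time 5
(row=2, col=1): c = -0.2067 + -0.5800i → escape time 5
(row=2, col=2): c = 0.3967 + -0.5800i → escape time 5
(row=2, col=3): c = 1.0000 + -0.5800i → escape time 2
(row=3, col=0): c = -0.8100 + -1.1500i → escape time 3
(row=3, col=1): c = -0.2067 + -1.1500i → escape time 4
(row=3, col=2): c = 0.3967 + -1.1500i → escape time 2
(row=3, col=3): c = 1.0000 + -1.1500i → escape time 2

Answer: 5552
5552
5552
3422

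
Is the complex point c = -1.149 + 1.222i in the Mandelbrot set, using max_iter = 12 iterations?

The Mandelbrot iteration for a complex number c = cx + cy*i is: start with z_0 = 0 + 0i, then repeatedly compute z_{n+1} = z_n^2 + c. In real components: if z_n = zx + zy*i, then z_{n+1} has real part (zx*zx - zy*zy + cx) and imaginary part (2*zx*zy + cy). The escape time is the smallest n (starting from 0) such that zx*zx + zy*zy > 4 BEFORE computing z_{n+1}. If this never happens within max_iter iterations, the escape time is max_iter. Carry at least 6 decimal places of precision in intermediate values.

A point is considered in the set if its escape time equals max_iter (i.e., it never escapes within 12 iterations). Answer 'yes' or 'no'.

z_0 = 0 + 0i, c = -1.1490 + 1.2220i
Iter 1: z = -1.1490 + 1.2220i, |z|^2 = 2.8135
Iter 2: z = -1.3221 + -1.5862i, |z|^2 = 4.2638
Escaped at iteration 2

Answer: no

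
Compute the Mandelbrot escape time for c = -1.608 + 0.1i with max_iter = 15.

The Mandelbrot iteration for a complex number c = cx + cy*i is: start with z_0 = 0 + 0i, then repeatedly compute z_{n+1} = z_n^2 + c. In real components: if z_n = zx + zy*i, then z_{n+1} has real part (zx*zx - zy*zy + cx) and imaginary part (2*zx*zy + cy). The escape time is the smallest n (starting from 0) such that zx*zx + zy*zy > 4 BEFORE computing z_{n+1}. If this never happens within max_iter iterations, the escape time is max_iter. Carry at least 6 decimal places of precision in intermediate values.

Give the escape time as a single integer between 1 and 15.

Answer: 6

Derivation:
z_0 = 0 + 0i, c = -1.6080 + 0.1000i
Iter 1: z = -1.6080 + 0.1000i, |z|^2 = 2.5957
Iter 2: z = 0.9677 + -0.2216i, |z|^2 = 0.9855
Iter 3: z = -0.7207 + -0.3289i, |z|^2 = 0.6276
Iter 4: z = -1.1967 + 0.5741i, |z|^2 = 1.7616
Iter 5: z = -0.5054 + -1.2739i, |z|^2 = 1.8784
Iter 6: z = -2.9754 + 1.3878i, |z|^2 = 10.7793
Escaped at iteration 6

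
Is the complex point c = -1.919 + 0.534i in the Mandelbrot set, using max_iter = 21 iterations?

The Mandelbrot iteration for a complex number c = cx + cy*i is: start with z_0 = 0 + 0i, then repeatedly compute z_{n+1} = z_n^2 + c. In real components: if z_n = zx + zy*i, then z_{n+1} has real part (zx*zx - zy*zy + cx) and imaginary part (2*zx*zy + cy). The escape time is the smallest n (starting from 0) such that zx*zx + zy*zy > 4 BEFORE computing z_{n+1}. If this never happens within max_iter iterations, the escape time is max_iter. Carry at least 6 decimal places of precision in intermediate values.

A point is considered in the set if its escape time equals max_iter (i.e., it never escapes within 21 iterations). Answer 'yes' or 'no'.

z_0 = 0 + 0i, c = -1.9190 + 0.5340i
Iter 1: z = -1.9190 + 0.5340i, |z|^2 = 3.9677
Iter 2: z = 1.4784 + -1.5155i, |z|^2 = 4.4824
Escaped at iteration 2

Answer: no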